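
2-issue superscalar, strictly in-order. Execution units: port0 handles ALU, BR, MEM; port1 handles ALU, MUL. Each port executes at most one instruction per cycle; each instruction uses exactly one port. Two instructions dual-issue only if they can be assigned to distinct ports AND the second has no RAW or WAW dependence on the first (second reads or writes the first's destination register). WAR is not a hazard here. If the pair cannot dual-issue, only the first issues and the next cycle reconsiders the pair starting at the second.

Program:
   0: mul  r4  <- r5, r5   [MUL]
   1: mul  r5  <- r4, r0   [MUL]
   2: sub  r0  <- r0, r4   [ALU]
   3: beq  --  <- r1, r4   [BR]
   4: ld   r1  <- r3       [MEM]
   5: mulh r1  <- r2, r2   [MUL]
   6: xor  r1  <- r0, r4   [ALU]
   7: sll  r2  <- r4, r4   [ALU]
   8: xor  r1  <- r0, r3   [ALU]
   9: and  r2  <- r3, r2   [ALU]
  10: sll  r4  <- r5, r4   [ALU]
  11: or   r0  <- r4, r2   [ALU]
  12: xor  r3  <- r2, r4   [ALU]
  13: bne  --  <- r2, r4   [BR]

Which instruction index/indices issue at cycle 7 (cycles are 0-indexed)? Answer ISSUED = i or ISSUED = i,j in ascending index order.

ISSUED = 10

[0] i0  mul  -- no-port MUL/MUL
[1] i1/i2  mul;sub  -- 2-wide
[2] i3  beq  -- no-port BR/MEM
[3] i4  ld  -- WAW r1
[4] i5  mulh  -- WAW r1
[5] i6/i7  xor;sll  -- 2-wide
[6] i8/i9  xor;and  -- 2-wide
[7] i10  sll  -- RAW r4
[8] i11/i12  or;xor  -- 2-wide
[9] i13  bne  -- tail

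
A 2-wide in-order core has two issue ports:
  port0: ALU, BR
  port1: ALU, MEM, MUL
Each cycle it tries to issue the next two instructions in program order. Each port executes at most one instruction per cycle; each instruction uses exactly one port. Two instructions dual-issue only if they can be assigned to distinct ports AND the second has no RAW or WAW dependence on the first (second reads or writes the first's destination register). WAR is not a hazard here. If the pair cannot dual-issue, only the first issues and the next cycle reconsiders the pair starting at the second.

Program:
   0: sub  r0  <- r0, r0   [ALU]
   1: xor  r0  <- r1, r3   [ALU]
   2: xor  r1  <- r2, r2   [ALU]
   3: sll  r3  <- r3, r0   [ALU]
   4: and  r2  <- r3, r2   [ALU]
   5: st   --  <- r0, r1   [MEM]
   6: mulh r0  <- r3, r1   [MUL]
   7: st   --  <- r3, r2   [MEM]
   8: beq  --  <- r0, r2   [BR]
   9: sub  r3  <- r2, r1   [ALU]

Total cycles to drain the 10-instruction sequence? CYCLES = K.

#0 head=0: sub i0 WAW r0
#1 head=1: xor+xor i1/i2 2-wide
#2 head=3: sll i3 RAW r3
#3 head=4: and+st i4/i5 2-wide
#4 head=6: mulh i6 no-port MUL/MEM
#5 head=7: st+beq i7/i8 2-wide
#6 head=9: sub i9 tail

CYCLES = 7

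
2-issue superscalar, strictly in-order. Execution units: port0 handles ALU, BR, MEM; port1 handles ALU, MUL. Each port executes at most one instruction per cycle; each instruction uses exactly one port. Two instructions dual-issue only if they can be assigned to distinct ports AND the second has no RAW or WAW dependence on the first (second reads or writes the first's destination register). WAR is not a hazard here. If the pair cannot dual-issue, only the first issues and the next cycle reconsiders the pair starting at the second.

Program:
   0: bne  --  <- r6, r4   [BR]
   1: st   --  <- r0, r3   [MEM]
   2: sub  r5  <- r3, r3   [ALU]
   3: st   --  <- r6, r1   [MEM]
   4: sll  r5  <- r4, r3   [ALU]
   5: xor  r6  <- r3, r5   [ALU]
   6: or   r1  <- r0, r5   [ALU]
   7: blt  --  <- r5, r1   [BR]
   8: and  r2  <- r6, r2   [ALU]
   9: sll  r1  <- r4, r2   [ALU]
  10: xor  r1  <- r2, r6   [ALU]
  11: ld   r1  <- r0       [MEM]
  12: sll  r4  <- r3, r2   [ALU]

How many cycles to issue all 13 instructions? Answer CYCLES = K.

CYCLES = 8

0. bne.BR @i0  | no-port BR/MEM
1. st.MEM sub.ALU @i1,i2  | 2-wide
2. st.MEM sll.ALU @i3,i4  | 2-wide
3. xor.ALU or.ALU @i5,i6  | 2-wide
4. blt.BR and.ALU @i7,i8  | 2-wide
5. sll.ALU @i9  | WAW r1
6. xor.ALU @i10  | WAW r1
7. ld.MEM sll.ALU @i11,i12  | 2-wide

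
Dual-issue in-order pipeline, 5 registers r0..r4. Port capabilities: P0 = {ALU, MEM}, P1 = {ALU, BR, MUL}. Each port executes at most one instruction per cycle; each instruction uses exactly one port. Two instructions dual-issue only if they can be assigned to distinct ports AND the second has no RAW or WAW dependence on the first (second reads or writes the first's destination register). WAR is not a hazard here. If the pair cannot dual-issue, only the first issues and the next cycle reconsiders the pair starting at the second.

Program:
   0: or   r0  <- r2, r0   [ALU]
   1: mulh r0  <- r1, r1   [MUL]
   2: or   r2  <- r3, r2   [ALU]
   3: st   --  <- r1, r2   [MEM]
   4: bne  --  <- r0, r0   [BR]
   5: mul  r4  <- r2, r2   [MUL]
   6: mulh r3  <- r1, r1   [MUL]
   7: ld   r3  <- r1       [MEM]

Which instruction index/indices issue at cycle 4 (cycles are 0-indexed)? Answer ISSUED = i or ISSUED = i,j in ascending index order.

ISSUED = 6

[0] i0  or  -- WAW r0
[1] i1&i2  mulh;or  -- dual
[2] i3&i4  st;bne  -- dual
[3] i5  mul  -- no-port MUL/MUL
[4] i6  mulh  -- WAW r3
[5] i7  ld  -- tail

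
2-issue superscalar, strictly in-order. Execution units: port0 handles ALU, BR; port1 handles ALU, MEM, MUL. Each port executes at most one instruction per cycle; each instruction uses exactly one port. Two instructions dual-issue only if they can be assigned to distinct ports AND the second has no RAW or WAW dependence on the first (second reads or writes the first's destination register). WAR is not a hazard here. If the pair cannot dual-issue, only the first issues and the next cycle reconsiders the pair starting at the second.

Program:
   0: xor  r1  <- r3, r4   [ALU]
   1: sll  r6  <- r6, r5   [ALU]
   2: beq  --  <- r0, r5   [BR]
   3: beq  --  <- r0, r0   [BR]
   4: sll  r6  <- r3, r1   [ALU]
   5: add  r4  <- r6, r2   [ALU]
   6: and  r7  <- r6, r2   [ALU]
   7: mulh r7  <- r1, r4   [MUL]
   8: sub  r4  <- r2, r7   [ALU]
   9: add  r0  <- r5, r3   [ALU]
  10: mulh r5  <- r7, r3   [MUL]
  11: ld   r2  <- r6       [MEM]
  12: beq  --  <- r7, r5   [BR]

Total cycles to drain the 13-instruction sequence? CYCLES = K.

CYCLES = 8

0. xor+sll @i0/i1  | 2-wide
1. beq @i2  | no-port BR/BR
2. beq+sll @i3/i4  | 2-wide
3. add+and @i5/i6  | 2-wide
4. mulh @i7  | RAW r7
5. sub+add @i8/i9  | 2-wide
6. mulh @i10  | no-port MUL/MEM
7. ld+beq @i11/i12  | 2-wide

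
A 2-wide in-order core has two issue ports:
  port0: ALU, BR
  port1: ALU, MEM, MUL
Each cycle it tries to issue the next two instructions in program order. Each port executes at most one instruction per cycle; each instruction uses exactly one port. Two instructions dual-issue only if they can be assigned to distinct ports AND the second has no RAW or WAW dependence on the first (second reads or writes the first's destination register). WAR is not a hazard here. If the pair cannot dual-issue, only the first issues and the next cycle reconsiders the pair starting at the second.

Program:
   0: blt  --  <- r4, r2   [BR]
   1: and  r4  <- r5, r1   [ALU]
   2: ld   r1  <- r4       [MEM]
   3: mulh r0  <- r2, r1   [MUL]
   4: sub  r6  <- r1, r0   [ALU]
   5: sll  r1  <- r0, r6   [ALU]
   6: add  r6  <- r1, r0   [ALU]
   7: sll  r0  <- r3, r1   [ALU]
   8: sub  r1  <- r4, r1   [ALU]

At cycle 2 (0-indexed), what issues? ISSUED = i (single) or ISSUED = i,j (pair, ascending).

ISSUED = 3

[0] i0/i1  blt.BR+and.ALU  -- pair
[1] i2  ld.MEM  -- no-port MEM/MUL
[2] i3  mulh.MUL  -- RAW r0
[3] i4  sub.ALU  -- RAW r6
[4] i5  sll.ALU  -- RAW r1
[5] i6/i7  add.ALU+sll.ALU  -- pair
[6] i8  sub.ALU  -- tail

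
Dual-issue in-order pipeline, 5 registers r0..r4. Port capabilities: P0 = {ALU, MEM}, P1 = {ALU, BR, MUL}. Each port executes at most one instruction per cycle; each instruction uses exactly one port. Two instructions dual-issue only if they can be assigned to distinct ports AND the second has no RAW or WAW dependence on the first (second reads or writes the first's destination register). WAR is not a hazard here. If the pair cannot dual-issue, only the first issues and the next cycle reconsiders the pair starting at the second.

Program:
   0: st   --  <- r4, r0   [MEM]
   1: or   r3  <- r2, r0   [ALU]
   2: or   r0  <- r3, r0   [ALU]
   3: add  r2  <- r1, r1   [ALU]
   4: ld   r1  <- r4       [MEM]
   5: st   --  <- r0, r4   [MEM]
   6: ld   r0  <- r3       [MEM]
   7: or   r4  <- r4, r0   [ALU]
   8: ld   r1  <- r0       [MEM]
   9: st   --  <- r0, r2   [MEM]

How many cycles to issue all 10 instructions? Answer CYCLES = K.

t=0 i0+i1:st+or ; pair
t=1 i2+i3:or+add ; pair
t=2 i4:ld ; no-port MEM/MEM
t=3 i5:st ; no-port MEM/MEM
t=4 i6:ld ; RAW r0
t=5 i7+i8:or+ld ; pair
t=6 i9:st ; tail

CYCLES = 7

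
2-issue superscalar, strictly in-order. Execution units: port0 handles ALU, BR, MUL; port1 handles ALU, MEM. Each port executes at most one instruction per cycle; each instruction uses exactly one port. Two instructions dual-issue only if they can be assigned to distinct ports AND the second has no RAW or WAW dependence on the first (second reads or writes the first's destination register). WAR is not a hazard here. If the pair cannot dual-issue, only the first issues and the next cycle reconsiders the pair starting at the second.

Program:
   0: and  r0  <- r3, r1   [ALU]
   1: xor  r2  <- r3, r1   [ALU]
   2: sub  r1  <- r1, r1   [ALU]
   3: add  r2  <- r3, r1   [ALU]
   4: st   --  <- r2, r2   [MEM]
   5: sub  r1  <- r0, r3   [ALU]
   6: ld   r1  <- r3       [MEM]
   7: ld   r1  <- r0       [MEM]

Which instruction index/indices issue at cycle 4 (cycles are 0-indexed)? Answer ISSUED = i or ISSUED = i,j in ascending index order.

ISSUED = 6

0. and/xor @i0,i1  | dual
1. sub @i2  | RAW r1
2. add @i3  | RAW r2
3. st/sub @i4,i5  | dual
4. ld @i6  | no-port MEM/MEM
5. ld @i7  | tail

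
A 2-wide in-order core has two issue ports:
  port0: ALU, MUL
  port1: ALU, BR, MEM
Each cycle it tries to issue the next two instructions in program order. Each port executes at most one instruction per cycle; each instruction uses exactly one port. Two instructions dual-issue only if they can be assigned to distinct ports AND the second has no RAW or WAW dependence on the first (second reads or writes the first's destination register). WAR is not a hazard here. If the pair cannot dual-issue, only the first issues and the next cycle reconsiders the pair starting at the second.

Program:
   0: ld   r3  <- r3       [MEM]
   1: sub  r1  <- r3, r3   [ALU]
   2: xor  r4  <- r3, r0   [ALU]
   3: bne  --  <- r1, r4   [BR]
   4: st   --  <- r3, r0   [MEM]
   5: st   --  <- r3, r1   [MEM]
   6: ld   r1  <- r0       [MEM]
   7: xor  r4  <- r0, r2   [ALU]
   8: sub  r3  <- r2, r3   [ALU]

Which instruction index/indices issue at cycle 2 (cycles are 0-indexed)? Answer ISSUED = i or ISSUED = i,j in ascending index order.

ISSUED = 3

#0 head=0: ld i0 RAW r3
#1 head=1: sub+xor i1,i2 2-wide
#2 head=3: bne i3 no-port BR/MEM
#3 head=4: st i4 no-port MEM/MEM
#4 head=5: st i5 no-port MEM/MEM
#5 head=6: ld+xor i6,i7 2-wide
#6 head=8: sub i8 tail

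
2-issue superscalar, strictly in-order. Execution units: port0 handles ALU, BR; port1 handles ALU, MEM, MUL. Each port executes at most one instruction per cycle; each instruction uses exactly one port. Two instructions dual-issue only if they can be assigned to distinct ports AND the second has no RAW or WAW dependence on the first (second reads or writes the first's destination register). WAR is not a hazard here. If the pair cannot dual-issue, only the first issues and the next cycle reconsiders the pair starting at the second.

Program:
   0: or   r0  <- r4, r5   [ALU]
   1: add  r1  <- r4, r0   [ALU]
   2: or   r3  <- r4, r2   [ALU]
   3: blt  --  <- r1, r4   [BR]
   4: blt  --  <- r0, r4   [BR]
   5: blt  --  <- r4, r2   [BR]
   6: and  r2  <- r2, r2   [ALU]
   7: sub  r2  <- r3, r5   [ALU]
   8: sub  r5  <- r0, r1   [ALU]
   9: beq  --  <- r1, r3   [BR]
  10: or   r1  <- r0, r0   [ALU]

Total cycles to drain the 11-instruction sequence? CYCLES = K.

CYCLES = 7

t=0 i0:or ; RAW r0
t=1 i1/i2:add;or ; 2-wide
t=2 i3:blt ; no-port BR/BR
t=3 i4:blt ; no-port BR/BR
t=4 i5/i6:blt;and ; 2-wide
t=5 i7/i8:sub;sub ; 2-wide
t=6 i9/i10:beq;or ; 2-wide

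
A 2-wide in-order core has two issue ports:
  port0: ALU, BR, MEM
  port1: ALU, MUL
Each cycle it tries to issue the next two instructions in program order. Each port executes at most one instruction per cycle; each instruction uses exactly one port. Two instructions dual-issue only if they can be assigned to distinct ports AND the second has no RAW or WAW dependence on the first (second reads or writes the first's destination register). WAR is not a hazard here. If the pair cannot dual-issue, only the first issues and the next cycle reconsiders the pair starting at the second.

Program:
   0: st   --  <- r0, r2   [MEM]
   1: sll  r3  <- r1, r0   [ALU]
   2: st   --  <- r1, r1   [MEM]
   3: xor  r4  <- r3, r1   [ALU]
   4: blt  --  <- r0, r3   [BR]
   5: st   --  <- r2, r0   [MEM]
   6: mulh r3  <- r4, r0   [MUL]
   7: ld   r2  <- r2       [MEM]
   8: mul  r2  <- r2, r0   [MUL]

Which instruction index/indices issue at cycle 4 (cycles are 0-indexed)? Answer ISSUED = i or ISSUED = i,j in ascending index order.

ISSUED = 7

t=0 i0,i1:st.MEM sll.ALU ; 2-wide
t=1 i2,i3:st.MEM xor.ALU ; 2-wide
t=2 i4:blt.BR ; no-port BR/MEM
t=3 i5,i6:st.MEM mulh.MUL ; 2-wide
t=4 i7:ld.MEM ; RAW+WAW r2
t=5 i8:mul.MUL ; tail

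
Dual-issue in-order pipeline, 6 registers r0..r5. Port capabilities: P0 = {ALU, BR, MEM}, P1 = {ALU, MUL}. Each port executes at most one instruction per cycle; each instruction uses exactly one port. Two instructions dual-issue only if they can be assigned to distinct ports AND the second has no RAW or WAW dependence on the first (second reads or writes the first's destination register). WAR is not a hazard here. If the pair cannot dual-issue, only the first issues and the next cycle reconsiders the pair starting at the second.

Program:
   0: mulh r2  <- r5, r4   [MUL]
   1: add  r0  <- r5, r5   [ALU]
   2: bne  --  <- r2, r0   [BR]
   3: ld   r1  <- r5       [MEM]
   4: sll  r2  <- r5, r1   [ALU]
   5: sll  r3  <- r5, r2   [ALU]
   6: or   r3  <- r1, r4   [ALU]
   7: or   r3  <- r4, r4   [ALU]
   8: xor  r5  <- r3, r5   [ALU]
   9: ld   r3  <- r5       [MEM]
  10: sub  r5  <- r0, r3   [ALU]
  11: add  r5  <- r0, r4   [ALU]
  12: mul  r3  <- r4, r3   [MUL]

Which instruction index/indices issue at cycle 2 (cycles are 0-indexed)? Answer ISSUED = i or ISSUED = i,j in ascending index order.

ISSUED = 3

0. mulh;add @i0+i1  | pair
1. bne @i2  | no-port BR/MEM
2. ld @i3  | RAW r1
3. sll @i4  | RAW r2
4. sll @i5  | WAW r3
5. or @i6  | WAW r3
6. or @i7  | RAW r3
7. xor @i8  | RAW r5
8. ld @i9  | RAW r3
9. sub @i10  | WAW r5
10. add;mul @i11+i12  | pair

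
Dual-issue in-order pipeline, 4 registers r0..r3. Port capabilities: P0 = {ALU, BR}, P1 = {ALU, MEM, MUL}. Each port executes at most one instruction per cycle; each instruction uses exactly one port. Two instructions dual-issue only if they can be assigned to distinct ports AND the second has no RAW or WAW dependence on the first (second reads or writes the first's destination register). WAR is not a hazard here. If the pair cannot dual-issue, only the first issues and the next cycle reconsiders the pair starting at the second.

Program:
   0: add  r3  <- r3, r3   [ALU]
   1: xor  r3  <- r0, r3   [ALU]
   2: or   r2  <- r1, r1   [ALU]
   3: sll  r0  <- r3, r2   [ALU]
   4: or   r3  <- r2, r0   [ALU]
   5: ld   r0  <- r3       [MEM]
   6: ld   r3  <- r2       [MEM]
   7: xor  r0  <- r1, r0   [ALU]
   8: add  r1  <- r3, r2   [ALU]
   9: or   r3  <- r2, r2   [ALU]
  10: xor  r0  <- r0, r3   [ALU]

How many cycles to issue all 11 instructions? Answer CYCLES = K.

[0] i0  add  -- RAW+WAW r3
[1] i1+i2  xor or  -- 2-wide
[2] i3  sll  -- RAW r0
[3] i4  or  -- RAW r3
[4] i5  ld  -- no-port MEM/MEM
[5] i6+i7  ld xor  -- 2-wide
[6] i8+i9  add or  -- 2-wide
[7] i10  xor  -- tail

CYCLES = 8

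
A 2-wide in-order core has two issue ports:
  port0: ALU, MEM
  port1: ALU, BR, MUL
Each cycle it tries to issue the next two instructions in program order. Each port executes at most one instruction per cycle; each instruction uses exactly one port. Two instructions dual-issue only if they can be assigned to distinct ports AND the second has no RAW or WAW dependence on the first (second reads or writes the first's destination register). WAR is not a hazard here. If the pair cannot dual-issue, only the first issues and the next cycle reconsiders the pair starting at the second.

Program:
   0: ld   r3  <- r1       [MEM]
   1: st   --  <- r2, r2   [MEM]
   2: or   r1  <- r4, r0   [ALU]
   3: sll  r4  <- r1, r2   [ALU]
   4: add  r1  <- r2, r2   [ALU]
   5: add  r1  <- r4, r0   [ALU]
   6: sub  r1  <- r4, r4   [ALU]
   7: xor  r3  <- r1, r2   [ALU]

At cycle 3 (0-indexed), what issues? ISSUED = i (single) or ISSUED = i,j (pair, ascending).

t=0 i0:ld.MEM ; no-port MEM/MEM
t=1 i1/i2:st.MEM;or.ALU ; 2-wide
t=2 i3/i4:sll.ALU;add.ALU ; 2-wide
t=3 i5:add.ALU ; WAW r1
t=4 i6:sub.ALU ; RAW r1
t=5 i7:xor.ALU ; tail

ISSUED = 5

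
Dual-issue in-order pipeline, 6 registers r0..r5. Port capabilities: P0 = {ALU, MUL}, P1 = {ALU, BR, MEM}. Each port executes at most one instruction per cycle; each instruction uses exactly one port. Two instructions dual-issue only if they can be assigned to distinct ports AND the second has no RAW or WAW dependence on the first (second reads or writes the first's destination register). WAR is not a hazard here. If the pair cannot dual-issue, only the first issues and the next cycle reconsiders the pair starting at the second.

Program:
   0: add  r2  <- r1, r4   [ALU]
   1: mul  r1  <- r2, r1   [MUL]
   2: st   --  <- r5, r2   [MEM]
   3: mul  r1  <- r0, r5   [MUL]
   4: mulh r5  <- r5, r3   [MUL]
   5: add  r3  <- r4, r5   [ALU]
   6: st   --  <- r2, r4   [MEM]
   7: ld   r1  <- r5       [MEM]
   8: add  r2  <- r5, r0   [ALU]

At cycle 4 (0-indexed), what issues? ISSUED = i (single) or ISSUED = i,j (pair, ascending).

ISSUED = 5,6

c0: i0 add  RAW r2
c1: i1+i2 mul;st  pair
c2: i3 mul  no-port MUL/MUL
c3: i4 mulh  RAW r5
c4: i5+i6 add;st  pair
c5: i7+i8 ld;add  pair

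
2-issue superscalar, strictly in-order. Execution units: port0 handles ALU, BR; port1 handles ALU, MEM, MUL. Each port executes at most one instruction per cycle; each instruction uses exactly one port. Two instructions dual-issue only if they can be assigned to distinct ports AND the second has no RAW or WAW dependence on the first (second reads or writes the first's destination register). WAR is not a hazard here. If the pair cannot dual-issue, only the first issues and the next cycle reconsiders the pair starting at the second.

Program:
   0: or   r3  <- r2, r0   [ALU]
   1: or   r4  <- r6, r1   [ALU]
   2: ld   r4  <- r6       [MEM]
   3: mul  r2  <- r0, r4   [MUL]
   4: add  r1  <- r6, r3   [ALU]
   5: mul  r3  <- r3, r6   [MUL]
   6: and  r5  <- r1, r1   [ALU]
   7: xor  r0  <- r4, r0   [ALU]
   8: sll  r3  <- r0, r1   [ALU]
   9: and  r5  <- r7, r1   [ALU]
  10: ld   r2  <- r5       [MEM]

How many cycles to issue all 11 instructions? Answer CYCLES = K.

CYCLES = 7

[0] i0,i1  or.ALU or.ALU  -- pair
[1] i2  ld.MEM  -- no-port MEM/MUL
[2] i3,i4  mul.MUL add.ALU  -- pair
[3] i5,i6  mul.MUL and.ALU  -- pair
[4] i7  xor.ALU  -- RAW r0
[5] i8,i9  sll.ALU and.ALU  -- pair
[6] i10  ld.MEM  -- tail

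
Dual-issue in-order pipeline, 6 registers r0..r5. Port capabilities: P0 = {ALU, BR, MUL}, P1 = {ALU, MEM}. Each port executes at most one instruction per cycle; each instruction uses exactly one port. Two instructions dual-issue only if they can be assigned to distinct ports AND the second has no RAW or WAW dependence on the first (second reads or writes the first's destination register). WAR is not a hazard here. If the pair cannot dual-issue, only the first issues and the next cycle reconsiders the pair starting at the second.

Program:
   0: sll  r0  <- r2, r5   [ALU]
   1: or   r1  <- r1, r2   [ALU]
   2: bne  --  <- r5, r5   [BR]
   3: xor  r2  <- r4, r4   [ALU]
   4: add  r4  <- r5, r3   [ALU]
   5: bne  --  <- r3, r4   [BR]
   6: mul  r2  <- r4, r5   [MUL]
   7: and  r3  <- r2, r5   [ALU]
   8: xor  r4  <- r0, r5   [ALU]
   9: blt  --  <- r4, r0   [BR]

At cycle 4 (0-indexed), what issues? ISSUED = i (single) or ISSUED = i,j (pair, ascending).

ISSUED = 6

0. sll.ALU+or.ALU @i0/i1  | pair
1. bne.BR+xor.ALU @i2/i3  | pair
2. add.ALU @i4  | RAW r4
3. bne.BR @i5  | no-port BR/MUL
4. mul.MUL @i6  | RAW r2
5. and.ALU+xor.ALU @i7/i8  | pair
6. blt.BR @i9  | tail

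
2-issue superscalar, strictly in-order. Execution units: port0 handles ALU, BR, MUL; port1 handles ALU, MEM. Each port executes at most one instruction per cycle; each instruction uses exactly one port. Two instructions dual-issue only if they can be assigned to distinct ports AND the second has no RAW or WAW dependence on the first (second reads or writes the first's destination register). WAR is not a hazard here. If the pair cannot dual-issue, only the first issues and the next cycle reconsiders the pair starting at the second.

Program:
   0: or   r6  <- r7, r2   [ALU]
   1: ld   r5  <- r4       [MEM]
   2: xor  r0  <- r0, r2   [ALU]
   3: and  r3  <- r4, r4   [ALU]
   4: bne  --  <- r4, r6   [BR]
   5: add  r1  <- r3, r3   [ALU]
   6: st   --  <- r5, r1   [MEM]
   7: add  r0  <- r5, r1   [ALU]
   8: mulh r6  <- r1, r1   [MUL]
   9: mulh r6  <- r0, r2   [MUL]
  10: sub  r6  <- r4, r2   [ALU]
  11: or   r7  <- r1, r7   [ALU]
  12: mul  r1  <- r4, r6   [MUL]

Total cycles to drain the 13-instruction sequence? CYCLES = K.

0. or+ld @i0&i1  | pair
1. xor+and @i2&i3  | pair
2. bne+add @i4&i5  | pair
3. st+add @i6&i7  | pair
4. mulh @i8  | no-port MUL/MUL
5. mulh @i9  | WAW r6
6. sub+or @i10&i11  | pair
7. mul @i12  | tail

CYCLES = 8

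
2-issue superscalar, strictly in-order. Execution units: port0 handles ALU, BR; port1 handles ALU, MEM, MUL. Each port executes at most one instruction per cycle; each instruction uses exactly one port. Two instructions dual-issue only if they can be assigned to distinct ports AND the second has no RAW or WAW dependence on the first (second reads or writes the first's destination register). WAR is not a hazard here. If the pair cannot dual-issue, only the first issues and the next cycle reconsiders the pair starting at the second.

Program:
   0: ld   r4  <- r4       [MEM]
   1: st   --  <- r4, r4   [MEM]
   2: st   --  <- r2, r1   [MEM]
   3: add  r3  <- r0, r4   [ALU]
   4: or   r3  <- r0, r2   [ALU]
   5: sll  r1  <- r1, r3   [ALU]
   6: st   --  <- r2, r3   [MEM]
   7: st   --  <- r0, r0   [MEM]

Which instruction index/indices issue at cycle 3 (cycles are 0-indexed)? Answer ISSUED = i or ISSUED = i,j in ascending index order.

#0 head=0: ld.MEM i0 no-port MEM/MEM
#1 head=1: st.MEM i1 no-port MEM/MEM
#2 head=2: st.MEM+add.ALU i2,i3 dual
#3 head=4: or.ALU i4 RAW r3
#4 head=5: sll.ALU+st.MEM i5,i6 dual
#5 head=7: st.MEM i7 tail

ISSUED = 4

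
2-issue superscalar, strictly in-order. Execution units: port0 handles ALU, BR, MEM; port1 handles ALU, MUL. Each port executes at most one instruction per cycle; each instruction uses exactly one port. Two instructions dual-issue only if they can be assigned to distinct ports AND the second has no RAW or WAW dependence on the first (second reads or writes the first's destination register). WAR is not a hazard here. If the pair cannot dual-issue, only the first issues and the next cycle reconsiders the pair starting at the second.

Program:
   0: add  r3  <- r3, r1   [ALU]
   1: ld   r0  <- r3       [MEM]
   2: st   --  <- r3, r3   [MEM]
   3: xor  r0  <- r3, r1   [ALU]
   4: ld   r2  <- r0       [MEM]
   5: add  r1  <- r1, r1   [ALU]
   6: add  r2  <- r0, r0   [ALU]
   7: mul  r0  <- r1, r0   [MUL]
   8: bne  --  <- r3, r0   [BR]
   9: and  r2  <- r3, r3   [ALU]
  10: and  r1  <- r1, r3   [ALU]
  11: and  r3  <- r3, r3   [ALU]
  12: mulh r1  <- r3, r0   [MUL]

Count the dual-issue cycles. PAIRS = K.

c0: i0 add.ALU  RAW r3
c1: i1 ld.MEM  no-port MEM/MEM
c2: i2+i3 st.MEM/xor.ALU  pair
c3: i4+i5 ld.MEM/add.ALU  pair
c4: i6+i7 add.ALU/mul.MUL  pair
c5: i8+i9 bne.BR/and.ALU  pair
c6: i10+i11 and.ALU/and.ALU  pair
c7: i12 mulh.MUL  tail

PAIRS = 5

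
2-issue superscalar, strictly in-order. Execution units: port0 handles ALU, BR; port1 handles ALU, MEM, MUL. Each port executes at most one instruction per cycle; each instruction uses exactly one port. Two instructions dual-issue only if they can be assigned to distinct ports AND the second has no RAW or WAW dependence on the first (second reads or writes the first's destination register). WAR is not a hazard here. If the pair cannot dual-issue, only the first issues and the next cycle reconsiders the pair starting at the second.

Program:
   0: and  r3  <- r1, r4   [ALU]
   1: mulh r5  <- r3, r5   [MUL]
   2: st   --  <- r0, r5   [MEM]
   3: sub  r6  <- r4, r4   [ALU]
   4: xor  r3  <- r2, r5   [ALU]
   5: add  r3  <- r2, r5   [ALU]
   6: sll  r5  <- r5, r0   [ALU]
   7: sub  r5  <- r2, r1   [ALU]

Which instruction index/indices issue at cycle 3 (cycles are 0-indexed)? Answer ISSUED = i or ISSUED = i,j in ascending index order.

  cy0 -> i0 (and) RAW r3
  cy1 -> i1 (mulh) no-port MUL/MEM
  cy2 -> i2+i3 (st;sub) pair
  cy3 -> i4 (xor) WAW r3
  cy4 -> i5+i6 (add;sll) pair
  cy5 -> i7 (sub) tail

ISSUED = 4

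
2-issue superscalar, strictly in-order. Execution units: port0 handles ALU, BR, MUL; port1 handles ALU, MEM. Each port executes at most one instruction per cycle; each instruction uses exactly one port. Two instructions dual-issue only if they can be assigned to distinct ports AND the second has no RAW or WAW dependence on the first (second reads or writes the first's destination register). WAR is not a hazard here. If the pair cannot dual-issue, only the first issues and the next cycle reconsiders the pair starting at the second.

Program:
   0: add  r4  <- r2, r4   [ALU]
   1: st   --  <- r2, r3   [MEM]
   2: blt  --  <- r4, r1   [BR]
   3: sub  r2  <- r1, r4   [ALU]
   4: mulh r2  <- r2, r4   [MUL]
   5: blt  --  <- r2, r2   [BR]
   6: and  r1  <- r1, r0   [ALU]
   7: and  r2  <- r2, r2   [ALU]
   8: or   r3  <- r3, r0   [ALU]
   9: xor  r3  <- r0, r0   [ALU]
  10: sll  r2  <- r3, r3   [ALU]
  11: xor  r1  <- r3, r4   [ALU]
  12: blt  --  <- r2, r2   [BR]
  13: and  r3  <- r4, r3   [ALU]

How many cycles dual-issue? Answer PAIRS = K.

#0 head=0: add;st i0,i1 dual
#1 head=2: blt;sub i2,i3 dual
#2 head=4: mulh i4 no-port MUL/BR
#3 head=5: blt;and i5,i6 dual
#4 head=7: and;or i7,i8 dual
#5 head=9: xor i9 RAW r3
#6 head=10: sll;xor i10,i11 dual
#7 head=12: blt;and i12,i13 dual

PAIRS = 6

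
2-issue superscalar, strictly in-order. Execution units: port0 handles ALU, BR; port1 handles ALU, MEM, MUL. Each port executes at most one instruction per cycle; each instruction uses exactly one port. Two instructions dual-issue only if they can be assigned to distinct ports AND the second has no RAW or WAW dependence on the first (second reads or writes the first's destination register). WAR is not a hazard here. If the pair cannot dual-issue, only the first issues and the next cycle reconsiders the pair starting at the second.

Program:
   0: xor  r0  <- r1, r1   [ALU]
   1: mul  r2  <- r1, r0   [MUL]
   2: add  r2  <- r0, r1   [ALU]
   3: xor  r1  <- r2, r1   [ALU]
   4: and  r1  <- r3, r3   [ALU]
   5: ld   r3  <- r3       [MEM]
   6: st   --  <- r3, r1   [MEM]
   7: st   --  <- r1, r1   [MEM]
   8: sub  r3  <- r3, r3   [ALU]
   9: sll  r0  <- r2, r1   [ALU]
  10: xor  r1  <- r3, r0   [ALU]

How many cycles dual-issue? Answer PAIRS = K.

t=0 i0:xor.ALU ; RAW r0
t=1 i1:mul.MUL ; WAW r2
t=2 i2:add.ALU ; RAW r2
t=3 i3:xor.ALU ; WAW r1
t=4 i4+i5:and.ALU+ld.MEM ; dual
t=5 i6:st.MEM ; no-port MEM/MEM
t=6 i7+i8:st.MEM+sub.ALU ; dual
t=7 i9:sll.ALU ; RAW r0
t=8 i10:xor.ALU ; tail

PAIRS = 2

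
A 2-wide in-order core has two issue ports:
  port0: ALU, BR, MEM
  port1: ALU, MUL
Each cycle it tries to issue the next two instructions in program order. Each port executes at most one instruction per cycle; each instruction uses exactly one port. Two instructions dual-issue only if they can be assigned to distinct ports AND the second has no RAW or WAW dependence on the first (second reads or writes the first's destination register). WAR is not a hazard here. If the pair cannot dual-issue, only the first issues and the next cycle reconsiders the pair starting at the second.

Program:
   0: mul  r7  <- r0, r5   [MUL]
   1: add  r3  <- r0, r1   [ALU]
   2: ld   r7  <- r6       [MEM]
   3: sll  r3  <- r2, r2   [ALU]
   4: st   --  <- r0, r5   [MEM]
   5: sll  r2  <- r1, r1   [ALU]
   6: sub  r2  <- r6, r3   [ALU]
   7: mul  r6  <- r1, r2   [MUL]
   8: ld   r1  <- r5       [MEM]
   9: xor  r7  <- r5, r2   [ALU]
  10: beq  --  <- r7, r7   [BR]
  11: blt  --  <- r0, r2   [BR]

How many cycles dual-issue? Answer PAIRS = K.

#0 head=0: mul;add i0,i1 pair
#1 head=2: ld;sll i2,i3 pair
#2 head=4: st;sll i4,i5 pair
#3 head=6: sub i6 RAW r2
#4 head=7: mul;ld i7,i8 pair
#5 head=9: xor i9 RAW r7
#6 head=10: beq i10 no-port BR/BR
#7 head=11: blt i11 tail

PAIRS = 4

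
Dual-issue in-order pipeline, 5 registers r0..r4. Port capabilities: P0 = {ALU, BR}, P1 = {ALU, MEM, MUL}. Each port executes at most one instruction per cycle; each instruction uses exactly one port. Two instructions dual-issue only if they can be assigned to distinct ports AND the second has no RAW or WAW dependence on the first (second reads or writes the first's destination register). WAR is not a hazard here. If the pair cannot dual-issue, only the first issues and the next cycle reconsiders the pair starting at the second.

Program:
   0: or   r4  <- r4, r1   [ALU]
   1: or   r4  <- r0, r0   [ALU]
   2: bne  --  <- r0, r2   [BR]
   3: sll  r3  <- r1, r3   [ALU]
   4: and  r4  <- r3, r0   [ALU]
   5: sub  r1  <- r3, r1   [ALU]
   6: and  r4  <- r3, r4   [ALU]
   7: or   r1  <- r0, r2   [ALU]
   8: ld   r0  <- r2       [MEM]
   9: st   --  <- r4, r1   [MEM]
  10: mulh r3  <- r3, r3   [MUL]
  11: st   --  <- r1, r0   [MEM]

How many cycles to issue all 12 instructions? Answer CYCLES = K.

t=0 i0:or.ALU ; WAW r4
t=1 i1&i2:or.ALU bne.BR ; pair
t=2 i3:sll.ALU ; RAW r3
t=3 i4&i5:and.ALU sub.ALU ; pair
t=4 i6&i7:and.ALU or.ALU ; pair
t=5 i8:ld.MEM ; no-port MEM/MEM
t=6 i9:st.MEM ; no-port MEM/MUL
t=7 i10:mulh.MUL ; no-port MUL/MEM
t=8 i11:st.MEM ; tail

CYCLES = 9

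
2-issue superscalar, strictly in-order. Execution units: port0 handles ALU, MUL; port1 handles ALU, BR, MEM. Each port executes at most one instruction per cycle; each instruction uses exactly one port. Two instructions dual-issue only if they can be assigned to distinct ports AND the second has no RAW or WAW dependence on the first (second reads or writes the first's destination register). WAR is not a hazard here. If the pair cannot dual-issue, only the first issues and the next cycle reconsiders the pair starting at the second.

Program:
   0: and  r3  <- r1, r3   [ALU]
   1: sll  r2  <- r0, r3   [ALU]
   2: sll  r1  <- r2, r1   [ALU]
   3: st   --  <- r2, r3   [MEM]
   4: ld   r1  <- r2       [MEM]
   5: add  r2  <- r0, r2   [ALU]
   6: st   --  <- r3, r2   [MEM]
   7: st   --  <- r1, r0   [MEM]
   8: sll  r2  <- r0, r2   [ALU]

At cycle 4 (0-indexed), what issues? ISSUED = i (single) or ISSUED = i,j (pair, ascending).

ISSUED = 6

0. and.ALU @i0  | RAW r3
1. sll.ALU @i1  | RAW r2
2. sll.ALU+st.MEM @i2&i3  | 2-wide
3. ld.MEM+add.ALU @i4&i5  | 2-wide
4. st.MEM @i6  | no-port MEM/MEM
5. st.MEM+sll.ALU @i7&i8  | 2-wide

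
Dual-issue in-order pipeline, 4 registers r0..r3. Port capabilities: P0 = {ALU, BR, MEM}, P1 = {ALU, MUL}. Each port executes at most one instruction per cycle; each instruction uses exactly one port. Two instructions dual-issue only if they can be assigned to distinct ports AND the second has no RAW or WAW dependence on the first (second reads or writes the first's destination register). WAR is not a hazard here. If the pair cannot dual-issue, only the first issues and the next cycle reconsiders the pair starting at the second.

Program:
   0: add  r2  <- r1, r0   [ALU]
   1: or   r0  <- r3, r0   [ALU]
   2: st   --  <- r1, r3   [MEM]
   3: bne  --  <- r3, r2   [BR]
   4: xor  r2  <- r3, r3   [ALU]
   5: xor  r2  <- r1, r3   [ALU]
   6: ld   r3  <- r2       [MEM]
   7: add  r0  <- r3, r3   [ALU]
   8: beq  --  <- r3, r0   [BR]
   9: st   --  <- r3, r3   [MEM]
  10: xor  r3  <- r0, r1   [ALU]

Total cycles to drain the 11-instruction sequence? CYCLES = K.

CYCLES = 8

  cy0 -> i0/i1 (add.ALU or.ALU) 2-wide
  cy1 -> i2 (st.MEM) no-port MEM/BR
  cy2 -> i3/i4 (bne.BR xor.ALU) 2-wide
  cy3 -> i5 (xor.ALU) RAW r2
  cy4 -> i6 (ld.MEM) RAW r3
  cy5 -> i7 (add.ALU) RAW r0
  cy6 -> i8 (beq.BR) no-port BR/MEM
  cy7 -> i9/i10 (st.MEM xor.ALU) 2-wide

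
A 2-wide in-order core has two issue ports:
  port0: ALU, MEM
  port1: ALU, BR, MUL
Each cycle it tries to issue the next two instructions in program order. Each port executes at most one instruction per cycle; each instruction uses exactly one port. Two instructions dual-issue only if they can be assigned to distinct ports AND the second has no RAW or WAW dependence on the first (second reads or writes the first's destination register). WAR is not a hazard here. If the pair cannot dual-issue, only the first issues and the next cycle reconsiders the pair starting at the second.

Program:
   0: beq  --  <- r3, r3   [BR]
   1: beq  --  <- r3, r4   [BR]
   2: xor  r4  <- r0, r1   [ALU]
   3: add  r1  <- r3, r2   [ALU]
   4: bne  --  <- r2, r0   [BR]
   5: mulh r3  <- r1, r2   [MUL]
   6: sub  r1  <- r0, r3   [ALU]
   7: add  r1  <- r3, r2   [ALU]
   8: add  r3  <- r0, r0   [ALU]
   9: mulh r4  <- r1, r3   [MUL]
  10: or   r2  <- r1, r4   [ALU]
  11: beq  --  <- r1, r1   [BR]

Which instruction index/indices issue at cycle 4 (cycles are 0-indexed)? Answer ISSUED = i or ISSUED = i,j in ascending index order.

ISSUED = 6

  cy0 -> i0 (beq) no-port BR/BR
  cy1 -> i1/i2 (beq;xor) pair
  cy2 -> i3/i4 (add;bne) pair
  cy3 -> i5 (mulh) RAW r3
  cy4 -> i6 (sub) WAW r1
  cy5 -> i7/i8 (add;add) pair
  cy6 -> i9 (mulh) RAW r4
  cy7 -> i10/i11 (or;beq) pair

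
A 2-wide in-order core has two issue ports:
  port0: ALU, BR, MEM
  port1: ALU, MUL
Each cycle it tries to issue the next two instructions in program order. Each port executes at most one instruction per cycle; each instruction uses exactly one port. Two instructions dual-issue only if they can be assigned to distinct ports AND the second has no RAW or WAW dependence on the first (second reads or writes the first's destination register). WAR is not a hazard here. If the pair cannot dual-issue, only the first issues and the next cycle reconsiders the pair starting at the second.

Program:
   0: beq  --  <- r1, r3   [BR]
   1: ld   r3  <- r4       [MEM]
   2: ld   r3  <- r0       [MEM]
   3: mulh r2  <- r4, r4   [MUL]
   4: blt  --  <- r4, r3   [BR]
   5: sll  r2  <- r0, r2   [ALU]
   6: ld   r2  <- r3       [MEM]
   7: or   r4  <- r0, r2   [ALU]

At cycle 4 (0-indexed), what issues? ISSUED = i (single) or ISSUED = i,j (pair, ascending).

#0 head=0: beq i0 no-port BR/MEM
#1 head=1: ld i1 no-port MEM/MEM
#2 head=2: ld mulh i2&i3 pair
#3 head=4: blt sll i4&i5 pair
#4 head=6: ld i6 RAW r2
#5 head=7: or i7 tail

ISSUED = 6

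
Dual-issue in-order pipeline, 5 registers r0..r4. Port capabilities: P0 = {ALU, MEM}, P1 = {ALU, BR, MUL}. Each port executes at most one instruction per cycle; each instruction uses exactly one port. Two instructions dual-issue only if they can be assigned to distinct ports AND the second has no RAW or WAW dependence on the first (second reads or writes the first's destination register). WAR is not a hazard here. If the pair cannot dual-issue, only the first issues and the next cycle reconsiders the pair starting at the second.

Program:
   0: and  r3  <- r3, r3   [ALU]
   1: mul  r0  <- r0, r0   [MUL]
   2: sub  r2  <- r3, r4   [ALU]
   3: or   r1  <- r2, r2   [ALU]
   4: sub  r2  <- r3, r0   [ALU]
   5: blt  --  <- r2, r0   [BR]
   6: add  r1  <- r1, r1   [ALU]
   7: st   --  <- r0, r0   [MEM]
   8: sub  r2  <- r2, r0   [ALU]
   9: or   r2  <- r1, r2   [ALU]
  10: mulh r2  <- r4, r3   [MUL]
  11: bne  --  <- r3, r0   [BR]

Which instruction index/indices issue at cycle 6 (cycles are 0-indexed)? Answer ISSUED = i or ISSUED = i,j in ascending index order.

ISSUED = 10

[0] i0,i1  and mul  -- 2-wide
[1] i2  sub  -- RAW r2
[2] i3,i4  or sub  -- 2-wide
[3] i5,i6  blt add  -- 2-wide
[4] i7,i8  st sub  -- 2-wide
[5] i9  or  -- WAW r2
[6] i10  mulh  -- no-port MUL/BR
[7] i11  bne  -- tail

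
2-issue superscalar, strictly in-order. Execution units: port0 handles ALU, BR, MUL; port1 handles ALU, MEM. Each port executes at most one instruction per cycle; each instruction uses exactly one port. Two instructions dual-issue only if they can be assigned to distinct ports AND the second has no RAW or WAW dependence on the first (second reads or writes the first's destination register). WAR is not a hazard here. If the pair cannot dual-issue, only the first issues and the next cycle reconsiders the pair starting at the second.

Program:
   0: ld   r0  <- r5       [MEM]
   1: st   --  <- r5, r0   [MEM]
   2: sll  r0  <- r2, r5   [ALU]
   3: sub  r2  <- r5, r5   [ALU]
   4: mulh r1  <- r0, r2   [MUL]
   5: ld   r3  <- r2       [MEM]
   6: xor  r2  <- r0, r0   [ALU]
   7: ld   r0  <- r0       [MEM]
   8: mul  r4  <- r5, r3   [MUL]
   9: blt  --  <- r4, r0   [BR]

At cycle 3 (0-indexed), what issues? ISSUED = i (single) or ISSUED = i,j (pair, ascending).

[0] i0  ld.MEM  -- no-port MEM/MEM
[1] i1/i2  st.MEM;sll.ALU  -- 2-wide
[2] i3  sub.ALU  -- RAW r2
[3] i4/i5  mulh.MUL;ld.MEM  -- 2-wide
[4] i6/i7  xor.ALU;ld.MEM  -- 2-wide
[5] i8  mul.MUL  -- no-port MUL/BR
[6] i9  blt.BR  -- tail

ISSUED = 4,5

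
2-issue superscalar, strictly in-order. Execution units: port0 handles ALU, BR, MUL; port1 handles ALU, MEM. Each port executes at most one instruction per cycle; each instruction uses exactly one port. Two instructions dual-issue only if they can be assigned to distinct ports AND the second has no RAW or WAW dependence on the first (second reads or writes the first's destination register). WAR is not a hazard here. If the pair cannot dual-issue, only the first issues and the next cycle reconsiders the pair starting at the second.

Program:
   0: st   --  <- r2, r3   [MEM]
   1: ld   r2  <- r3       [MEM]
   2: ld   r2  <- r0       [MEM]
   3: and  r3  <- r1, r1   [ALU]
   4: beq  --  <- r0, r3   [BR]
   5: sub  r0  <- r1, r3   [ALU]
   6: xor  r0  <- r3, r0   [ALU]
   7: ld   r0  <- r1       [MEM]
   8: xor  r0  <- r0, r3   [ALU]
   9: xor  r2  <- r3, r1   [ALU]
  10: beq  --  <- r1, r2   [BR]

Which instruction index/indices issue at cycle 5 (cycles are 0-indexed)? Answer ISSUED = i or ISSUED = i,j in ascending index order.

ISSUED = 7

t=0 i0:st.MEM ; no-port MEM/MEM
t=1 i1:ld.MEM ; no-port MEM/MEM
t=2 i2,i3:ld.MEM and.ALU ; dual
t=3 i4,i5:beq.BR sub.ALU ; dual
t=4 i6:xor.ALU ; WAW r0
t=5 i7:ld.MEM ; RAW+WAW r0
t=6 i8,i9:xor.ALU xor.ALU ; dual
t=7 i10:beq.BR ; tail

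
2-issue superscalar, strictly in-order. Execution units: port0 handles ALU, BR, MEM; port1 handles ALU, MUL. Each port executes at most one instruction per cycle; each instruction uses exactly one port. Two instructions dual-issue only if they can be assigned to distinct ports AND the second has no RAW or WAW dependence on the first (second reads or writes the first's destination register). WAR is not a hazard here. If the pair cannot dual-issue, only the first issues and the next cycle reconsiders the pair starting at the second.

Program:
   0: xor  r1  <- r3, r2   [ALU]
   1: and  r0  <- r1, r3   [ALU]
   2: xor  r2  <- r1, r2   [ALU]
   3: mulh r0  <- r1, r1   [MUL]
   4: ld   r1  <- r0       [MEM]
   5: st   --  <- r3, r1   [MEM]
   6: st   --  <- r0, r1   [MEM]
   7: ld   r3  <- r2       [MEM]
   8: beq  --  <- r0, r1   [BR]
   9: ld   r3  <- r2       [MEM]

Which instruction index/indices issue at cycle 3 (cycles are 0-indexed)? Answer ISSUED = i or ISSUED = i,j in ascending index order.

ISSUED = 4

c0: i0 xor.ALU  RAW r1
c1: i1/i2 and.ALU/xor.ALU  2-wide
c2: i3 mulh.MUL  RAW r0
c3: i4 ld.MEM  no-port MEM/MEM
c4: i5 st.MEM  no-port MEM/MEM
c5: i6 st.MEM  no-port MEM/MEM
c6: i7 ld.MEM  no-port MEM/BR
c7: i8 beq.BR  no-port BR/MEM
c8: i9 ld.MEM  tail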